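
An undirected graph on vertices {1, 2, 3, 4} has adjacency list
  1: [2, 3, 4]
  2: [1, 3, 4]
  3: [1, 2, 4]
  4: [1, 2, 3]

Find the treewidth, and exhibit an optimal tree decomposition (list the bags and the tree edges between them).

A single bag containing all 4 vertices is trivially a valid decomposition of width 3. On the other hand G contains the 4-clique {1, 2, 3, 4}. A clique must lie in a single bag of any decomposition, so no decomposition can have width below 3. Combining the bounds, tw(G) = 3.

Treewidth 3.
Bags: B1 = {1, 2, 3, 4}
Tree: (single bag)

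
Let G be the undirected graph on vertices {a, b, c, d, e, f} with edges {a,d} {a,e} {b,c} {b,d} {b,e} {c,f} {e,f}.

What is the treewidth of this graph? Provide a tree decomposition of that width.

Treewidth 2.
Bags: B1 = {a, b, d}  B2 = {a, b, e}  B3 = {b, c, e}  B4 = {c, e, f}
Tree: B1–B2, B2–B3, B3–B4

Every bag has size at most 3, so the width is 3 − 1 = 2 and tw(G) ≤ 2. For the lower bound, G contains the cycle d–a–e–b–d, so G is not a forest; only forests have treewidth ≤ 1, hence tw(G) ≥ 2. Combining the bounds, tw(G) = 2.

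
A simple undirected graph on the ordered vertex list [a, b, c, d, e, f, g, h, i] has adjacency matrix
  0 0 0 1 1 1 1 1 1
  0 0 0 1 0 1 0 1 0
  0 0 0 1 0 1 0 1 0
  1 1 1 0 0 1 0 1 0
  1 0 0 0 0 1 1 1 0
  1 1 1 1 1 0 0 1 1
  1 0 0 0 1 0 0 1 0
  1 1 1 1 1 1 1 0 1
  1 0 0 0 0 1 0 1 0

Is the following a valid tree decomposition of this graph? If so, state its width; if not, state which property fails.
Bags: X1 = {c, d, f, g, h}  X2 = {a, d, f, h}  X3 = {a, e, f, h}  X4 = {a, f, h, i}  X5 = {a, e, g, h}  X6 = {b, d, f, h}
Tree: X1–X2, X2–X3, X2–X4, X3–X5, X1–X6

A tree decomposition must satisfy three properties: every vertex lies in some bag; for every edge, both endpoints lie together in some bag; and for every vertex, the bags containing it form a connected subtree. Here bags containing vertex g are not connected in the tree, so the decomposition is invalid.

No — bags containing vertex g are not connected in the tree.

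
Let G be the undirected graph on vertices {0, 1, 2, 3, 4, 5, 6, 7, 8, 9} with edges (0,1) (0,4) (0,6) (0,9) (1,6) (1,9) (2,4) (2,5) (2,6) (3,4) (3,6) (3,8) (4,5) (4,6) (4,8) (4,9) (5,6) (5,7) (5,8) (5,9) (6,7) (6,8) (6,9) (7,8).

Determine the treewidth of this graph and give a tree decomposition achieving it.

The largest bag has 4 vertices, giving width 3; this decomposition certifies tw(G) ≤ 3. On the other hand G contains the 4-clique {0, 1, 6, 9}. A clique must lie in a single bag of any decomposition, so no decomposition can have width below 3. Therefore the treewidth is 3.

Treewidth 3.
One such decomposition:
Bags: B1 = {0, 4, 6, 9}  B2 = {4, 5, 6, 9}  B3 = {0, 1, 6, 9}  B4 = {2, 4, 5, 6}  B5 = {4, 5, 6, 8}  B6 = {3, 4, 6, 8}  B7 = {5, 6, 7, 8}
Tree: B1–B2, B1–B3, B2–B4, B2–B5, B5–B6, B5–B7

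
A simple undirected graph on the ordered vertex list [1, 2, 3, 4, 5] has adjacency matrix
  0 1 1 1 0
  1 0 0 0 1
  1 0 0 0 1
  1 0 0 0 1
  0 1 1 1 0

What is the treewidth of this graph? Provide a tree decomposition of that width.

Treewidth 2.
One such decomposition:
Bags: B1 = {1, 3, 5}  B2 = {1, 4, 5}  B3 = {1, 2, 5}
Tree: B1–B2, B2–B3

The largest bag has 3 vertices, giving width 2; this decomposition certifies tw(G) ≤ 2. Since 5–3–1–4–5 is a cycle in G, G is not acyclic. Forests are exactly the graphs of treewidth ≤ 1, so tw(G) ≥ 2. Combining the bounds, tw(G) = 2.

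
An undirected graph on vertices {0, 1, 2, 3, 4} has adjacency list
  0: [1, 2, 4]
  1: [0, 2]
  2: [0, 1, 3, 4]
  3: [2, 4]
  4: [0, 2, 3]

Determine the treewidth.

2

A width-2 tree decomposition is:
Bags: B1 = {0, 1, 2}  B2 = {0, 2, 4}  B3 = {2, 3, 4}
Tree: B1–B2, B2–B3
Each bag holds 3 vertices, so the decomposition has width 2, which upper-bounds the treewidth. For the lower bound, the 3 vertices {0, 1, 2} are pairwise adjacent, and any tree decomposition puts a clique entirely inside one bag — forcing width ≥ 2. The upper and lower bounds meet at 2, so that is the treewidth.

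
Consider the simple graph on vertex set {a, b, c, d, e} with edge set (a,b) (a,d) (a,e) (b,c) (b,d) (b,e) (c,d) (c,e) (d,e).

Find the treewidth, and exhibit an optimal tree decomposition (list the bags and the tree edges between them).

Each bag holds 4 vertices, so the decomposition has width 3, which upper-bounds the treewidth. Conversely, {b, c, d, e} is a clique of size 4, and the vertices of any clique must share a bag in every tree decomposition; so some bag has ≥ 4 vertices and tw(G) ≥ 3. Hence tw(G) = 3 exactly.

Treewidth 3.
Bags: B1 = {a, b, d, e}  B2 = {b, c, d, e}
Tree: B1–B2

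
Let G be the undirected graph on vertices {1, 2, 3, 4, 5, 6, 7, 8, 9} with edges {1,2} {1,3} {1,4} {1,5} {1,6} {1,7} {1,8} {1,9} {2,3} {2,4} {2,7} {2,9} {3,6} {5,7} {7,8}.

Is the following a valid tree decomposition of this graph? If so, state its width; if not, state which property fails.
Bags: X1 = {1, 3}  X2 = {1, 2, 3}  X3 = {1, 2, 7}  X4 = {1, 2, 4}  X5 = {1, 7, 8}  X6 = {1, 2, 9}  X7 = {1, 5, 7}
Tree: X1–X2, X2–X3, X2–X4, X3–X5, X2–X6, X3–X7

A tree decomposition must satisfy three properties: every vertex lies in some bag; for every edge, both endpoints lie together in some bag; and for every vertex, the bags containing it form a connected subtree. Here vertex 6 appears in no bag, so the decomposition is invalid.

No — vertex 6 appears in no bag.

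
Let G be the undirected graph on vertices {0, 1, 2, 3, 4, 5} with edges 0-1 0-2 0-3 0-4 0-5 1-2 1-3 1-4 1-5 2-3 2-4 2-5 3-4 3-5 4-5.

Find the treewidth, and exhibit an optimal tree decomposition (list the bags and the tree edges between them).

A single bag containing all 6 vertices is trivially a valid decomposition of width 5. Conversely, {0, 1, 2, 3, 4, 5} is a clique of size 6, and the vertices of any clique must share a bag in every tree decomposition; so some bag has ≥ 6 vertices and tw(G) ≥ 5. Therefore the treewidth is 5.

Treewidth 5.
One such decomposition:
Bags: B1 = {0, 1, 2, 3, 4, 5}
Tree: (single bag)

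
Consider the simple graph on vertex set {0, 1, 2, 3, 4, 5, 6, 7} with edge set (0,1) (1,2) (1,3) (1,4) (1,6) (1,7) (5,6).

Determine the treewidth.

A width-1 tree decomposition is:
Bags: B1 = {1, 3}  B2 = {1, 6}  B3 = {0, 1}  B4 = {1, 4}  B5 = {5, 6}  B6 = {1, 2}  B7 = {1, 7}
Tree: B1–B2, B1–B3, B1–B4, B2–B5, B3–B6, B2–B7
The largest bag has 2 vertices, giving width 1; this decomposition certifies tw(G) ≤ 1. Any graph with an edge has treewidth ≥ 1, and G has the edge 1–3. Combining the bounds, tw(G) = 1.

1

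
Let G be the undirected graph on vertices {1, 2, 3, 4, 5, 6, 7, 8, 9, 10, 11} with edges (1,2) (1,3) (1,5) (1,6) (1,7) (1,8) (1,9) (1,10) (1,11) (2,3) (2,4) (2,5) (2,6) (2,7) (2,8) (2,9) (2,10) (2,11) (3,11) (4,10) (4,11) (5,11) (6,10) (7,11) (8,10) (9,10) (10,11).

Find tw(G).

A width-3 tree decomposition is:
Bags: B1 = {1, 2, 10, 11}  B2 = {1, 2, 9, 10}  B3 = {1, 2, 5, 11}  B4 = {2, 4, 10, 11}  B5 = {1, 2, 8, 10}  B6 = {1, 2, 6, 10}  B7 = {1, 2, 3, 11}  B8 = {1, 2, 7, 11}
Tree: B1–B2, B1–B3, B1–B4, B2–B5, B1–B6, B1–B7, B3–B8
Each bag holds 4 vertices, so the decomposition has width 3, which upper-bounds the treewidth. For the lower bound, the 4 vertices {1, 2, 8, 10} are pairwise adjacent, and any tree decomposition puts a clique entirely inside one bag — forcing width ≥ 3. Hence tw(G) = 3 exactly.

3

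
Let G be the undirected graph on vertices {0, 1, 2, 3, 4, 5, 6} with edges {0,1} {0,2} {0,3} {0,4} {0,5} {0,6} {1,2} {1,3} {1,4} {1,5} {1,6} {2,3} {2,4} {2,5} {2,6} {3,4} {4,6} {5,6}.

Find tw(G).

A width-4 tree decomposition is:
Bags: B1 = {0, 1, 2, 5, 6}  B2 = {0, 1, 2, 4, 6}  B3 = {0, 1, 2, 3, 4}
Tree: B1–B2, B2–B3
Every bag has size at most 5, so the width is 5 − 1 = 4 and tw(G) ≤ 4. For the lower bound, the 5 vertices {0, 1, 2, 3, 4} are pairwise adjacent, and any tree decomposition puts a clique entirely inside one bag — forcing width ≥ 4. Combining the bounds, tw(G) = 4.

4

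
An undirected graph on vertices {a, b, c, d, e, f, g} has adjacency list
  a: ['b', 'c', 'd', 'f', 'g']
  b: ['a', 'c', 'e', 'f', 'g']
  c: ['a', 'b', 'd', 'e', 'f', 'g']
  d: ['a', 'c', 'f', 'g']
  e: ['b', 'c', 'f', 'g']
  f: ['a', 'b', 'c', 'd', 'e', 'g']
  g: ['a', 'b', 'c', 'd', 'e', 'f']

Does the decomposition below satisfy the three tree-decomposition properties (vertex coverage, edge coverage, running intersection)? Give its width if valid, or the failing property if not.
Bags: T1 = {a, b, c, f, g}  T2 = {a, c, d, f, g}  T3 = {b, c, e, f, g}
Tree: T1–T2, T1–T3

Yes; width 4.

Vertex coverage: the bags together contain {a, b, c, d, e, f, g}, the full vertex set. Edge coverage: each edge of G has both endpoints in at least one bag. Running intersection: for every vertex, the bags containing it form a connected subtree. All three properties hold, so this is a valid tree decomposition of width max|bag| − 1 = 4, and hence tw(G) ≤ 4.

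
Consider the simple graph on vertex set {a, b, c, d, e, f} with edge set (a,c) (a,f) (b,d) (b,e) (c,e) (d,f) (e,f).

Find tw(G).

A width-2 tree decomposition is:
Bags: B1 = {a, c, f}  B2 = {c, e, f}  B3 = {d, e, f}  B4 = {b, d, e}
Tree: B1–B2, B2–B3, B3–B4
The largest bag has 3 vertices, giving width 2; this decomposition certifies tw(G) ≤ 2. The edges a–c–e–f–a form a cycle, so G is not a tree and its treewidth is at least 2. Therefore the treewidth is 2.

2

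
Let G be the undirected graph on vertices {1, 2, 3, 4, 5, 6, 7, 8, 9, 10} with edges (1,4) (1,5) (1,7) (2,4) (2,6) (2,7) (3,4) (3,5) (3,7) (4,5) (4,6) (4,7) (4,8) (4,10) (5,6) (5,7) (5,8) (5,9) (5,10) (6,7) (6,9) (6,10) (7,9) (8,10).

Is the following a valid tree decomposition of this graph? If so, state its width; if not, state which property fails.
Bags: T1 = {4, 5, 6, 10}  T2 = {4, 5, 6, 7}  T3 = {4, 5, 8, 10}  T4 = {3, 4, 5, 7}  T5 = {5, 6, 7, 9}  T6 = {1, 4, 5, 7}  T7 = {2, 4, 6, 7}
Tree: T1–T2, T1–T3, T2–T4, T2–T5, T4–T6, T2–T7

Every vertex of G appears in some bag (union = {1, 2, 3, 4, 5, 6, 7, 8, 9, 10}); every edge is covered by a bag; and for each vertex v the set of bags containing v is connected in the bag tree. The decomposition is therefore valid. The largest bag has 4 vertices, so the width is 3.

Yes; width 3.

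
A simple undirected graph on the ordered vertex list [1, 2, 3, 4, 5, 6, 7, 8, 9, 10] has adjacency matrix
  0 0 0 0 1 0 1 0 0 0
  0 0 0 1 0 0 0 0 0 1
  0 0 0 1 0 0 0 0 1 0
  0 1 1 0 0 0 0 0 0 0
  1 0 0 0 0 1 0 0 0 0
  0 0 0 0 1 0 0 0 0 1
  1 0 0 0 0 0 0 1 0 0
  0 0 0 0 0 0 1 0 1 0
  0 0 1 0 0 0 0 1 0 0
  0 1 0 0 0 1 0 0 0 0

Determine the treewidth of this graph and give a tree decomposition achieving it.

Treewidth 2.
Bags: B1 = {2, 3, 4}  B2 = {2, 3, 10}  B3 = {3, 6, 10}  B4 = {3, 5, 6}  B5 = {1, 3, 5}  B6 = {1, 3, 7}  B7 = {3, 7, 8}  B8 = {3, 8, 9}
Tree: B1–B2, B2–B3, B3–B4, B4–B5, B5–B6, B6–B7, B7–B8

The largest bag has 3 vertices, giving width 2; this decomposition certifies tw(G) ≤ 2. Since 3–4–2–10–6–5–1–7–8–9–3 is a cycle in G, G is not acyclic. Forests are exactly the graphs of treewidth ≤ 1, so tw(G) ≥ 2. The upper and lower bounds meet at 2, so that is the treewidth.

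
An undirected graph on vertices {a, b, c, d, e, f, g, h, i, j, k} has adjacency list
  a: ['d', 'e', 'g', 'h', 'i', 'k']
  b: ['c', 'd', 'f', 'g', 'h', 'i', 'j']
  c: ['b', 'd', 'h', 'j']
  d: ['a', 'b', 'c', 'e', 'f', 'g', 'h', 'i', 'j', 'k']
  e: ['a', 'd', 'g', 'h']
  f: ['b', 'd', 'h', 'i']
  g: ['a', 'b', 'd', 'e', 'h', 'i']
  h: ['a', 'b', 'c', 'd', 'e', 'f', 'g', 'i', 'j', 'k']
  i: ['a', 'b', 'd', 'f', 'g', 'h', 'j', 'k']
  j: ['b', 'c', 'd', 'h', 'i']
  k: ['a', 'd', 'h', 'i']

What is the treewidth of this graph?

A width-4 tree decomposition is:
Bags: B1 = {b, d, g, h, i}  B2 = {b, d, h, i, j}  B3 = {b, c, d, h, j}  B4 = {a, d, g, h, i}  B5 = {a, d, h, i, k}  B6 = {a, d, e, g, h}  B7 = {b, d, f, h, i}
Tree: B1–B2, B2–B3, B1–B4, B4–B5, B4–B6, B1–B7
Each bag holds 5 vertices, so the decomposition has width 4, which upper-bounds the treewidth. For the lower bound, the 5 vertices {a, d, e, g, h} are pairwise adjacent, and any tree decomposition puts a clique entirely inside one bag — forcing width ≥ 4. The upper and lower bounds meet at 4, so that is the treewidth.

4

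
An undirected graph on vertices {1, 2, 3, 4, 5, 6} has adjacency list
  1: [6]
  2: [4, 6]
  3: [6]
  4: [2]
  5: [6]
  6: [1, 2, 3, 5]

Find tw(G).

A width-1 tree decomposition is:
Bags: B1 = {2, 6}  B2 = {2, 4}  B3 = {3, 6}  B4 = {1, 6}  B5 = {5, 6}
Tree: B1–B2, B1–B3, B1–B4, B3–B5
The largest bag has 2 vertices, giving width 1; this decomposition certifies tw(G) ≤ 1. Any graph with an edge has treewidth ≥ 1, and G has the edge 2–6. Hence tw(G) = 1 exactly.

1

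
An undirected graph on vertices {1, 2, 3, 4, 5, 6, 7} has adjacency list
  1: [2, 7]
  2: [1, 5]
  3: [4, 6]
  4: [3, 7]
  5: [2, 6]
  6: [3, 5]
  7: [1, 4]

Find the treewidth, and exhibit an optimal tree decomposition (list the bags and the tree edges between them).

The largest bag has 3 vertices, giving width 2; this decomposition certifies tw(G) ≤ 2. The edges 1–7–4–3–6–5–2–1 form a cycle, so G is not a tree and its treewidth is at least 2. Combining the bounds, tw(G) = 2.

Treewidth 2.
Bags: B1 = {1, 4, 7}  B2 = {1, 3, 4}  B3 = {1, 3, 6}  B4 = {1, 5, 6}  B5 = {1, 2, 5}
Tree: B1–B2, B2–B3, B3–B4, B4–B5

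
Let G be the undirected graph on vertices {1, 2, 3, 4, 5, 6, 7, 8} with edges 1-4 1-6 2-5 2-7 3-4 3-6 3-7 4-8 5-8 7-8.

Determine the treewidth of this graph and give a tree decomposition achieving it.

Each bag holds 3 vertices, so the decomposition has width 2, which upper-bounds the treewidth. For the lower bound, G contains the cycle 2–5–8–7–2, so G is not a forest; only forests have treewidth ≤ 1, hence tw(G) ≥ 2. Hence tw(G) = 2 exactly.

Treewidth 2.
One optimal decomposition is:
Bags: B1 = {2, 5, 7}  B2 = {5, 7, 8}  B3 = {3, 7, 8}  B4 = {3, 4, 8}  B5 = {3, 4, 6}  B6 = {1, 4, 6}
Tree: B1–B2, B2–B3, B3–B4, B4–B5, B5–B6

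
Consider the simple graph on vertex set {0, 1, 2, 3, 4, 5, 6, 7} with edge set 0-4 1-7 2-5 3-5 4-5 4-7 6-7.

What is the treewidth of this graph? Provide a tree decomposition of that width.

Treewidth 1.
Bags: B1 = {4, 7}  B2 = {4, 5}  B3 = {3, 5}  B4 = {0, 4}  B5 = {2, 5}  B6 = {1, 7}  B7 = {6, 7}
Tree: B1–B2, B2–B3, B1–B4, B2–B5, B1–B6, B1–B7

Every bag has size at most 2, so the width is 2 − 1 = 1 and tw(G) ≤ 1. Any graph with an edge has treewidth ≥ 1, and G has the edge 7–4. Therefore the treewidth is 1.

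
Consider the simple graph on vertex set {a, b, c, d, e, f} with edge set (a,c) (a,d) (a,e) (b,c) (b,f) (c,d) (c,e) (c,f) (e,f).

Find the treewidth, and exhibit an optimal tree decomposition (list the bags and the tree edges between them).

Each bag holds 3 vertices, so the decomposition has width 2, which upper-bounds the treewidth. For the lower bound, the 3 vertices {a, c, d} are pairwise adjacent, and any tree decomposition puts a clique entirely inside one bag — forcing width ≥ 2. Combining the bounds, tw(G) = 2.

Treewidth 2.
Bags: B1 = {a, c, e}  B2 = {c, e, f}  B3 = {a, c, d}  B4 = {b, c, f}
Tree: B1–B2, B1–B3, B2–B4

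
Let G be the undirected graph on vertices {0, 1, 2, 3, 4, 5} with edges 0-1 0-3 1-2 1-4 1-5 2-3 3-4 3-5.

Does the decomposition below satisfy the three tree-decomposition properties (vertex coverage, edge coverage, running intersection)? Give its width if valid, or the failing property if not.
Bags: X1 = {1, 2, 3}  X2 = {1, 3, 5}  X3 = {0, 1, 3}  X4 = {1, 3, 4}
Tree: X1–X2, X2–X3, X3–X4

Yes; width 2.

Every vertex of G appears in some bag (union = {0, 1, 2, 3, 4, 5}); every edge is covered by a bag; and for each vertex v the set of bags containing v is connected in the bag tree. The decomposition is therefore valid. The largest bag has 3 vertices, so the width is 2.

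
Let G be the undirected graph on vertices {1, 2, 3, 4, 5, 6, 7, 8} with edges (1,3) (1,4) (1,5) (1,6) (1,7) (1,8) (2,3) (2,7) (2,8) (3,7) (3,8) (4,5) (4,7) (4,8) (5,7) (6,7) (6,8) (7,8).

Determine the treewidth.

A width-3 tree decomposition is:
Bags: B1 = {2, 3, 7, 8}  B2 = {1, 3, 7, 8}  B3 = {1, 4, 7, 8}  B4 = {1, 4, 5, 7}  B5 = {1, 6, 7, 8}
Tree: B1–B2, B2–B3, B3–B4, B2–B5
Every bag has size at most 4, so the width is 4 − 1 = 3 and tw(G) ≤ 3. On the other hand G contains the 4-clique {1, 3, 7, 8}. A clique must lie in a single bag of any decomposition, so no decomposition can have width below 3. Combining the bounds, tw(G) = 3.

3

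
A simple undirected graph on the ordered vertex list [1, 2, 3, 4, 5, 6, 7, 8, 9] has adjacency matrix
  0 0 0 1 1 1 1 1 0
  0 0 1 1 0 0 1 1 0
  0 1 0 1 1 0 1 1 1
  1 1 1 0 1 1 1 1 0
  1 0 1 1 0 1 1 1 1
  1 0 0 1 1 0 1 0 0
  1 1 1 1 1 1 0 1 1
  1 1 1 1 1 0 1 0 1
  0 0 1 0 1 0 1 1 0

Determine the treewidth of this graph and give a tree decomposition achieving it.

Treewidth 4.
One such decomposition:
Bags: B1 = {3, 4, 5, 7, 8}  B2 = {2, 3, 4, 7, 8}  B3 = {3, 5, 7, 8, 9}  B4 = {1, 4, 5, 7, 8}  B5 = {1, 4, 5, 6, 7}
Tree: B1–B2, B1–B3, B1–B4, B4–B5

Every bag has size at most 5, so the width is 5 − 1 = 4 and tw(G) ≤ 4. Conversely, {3, 5, 7, 8, 9} is a clique of size 5, and the vertices of any clique must share a bag in every tree decomposition; so some bag has ≥ 5 vertices and tw(G) ≥ 4. Hence tw(G) = 4 exactly.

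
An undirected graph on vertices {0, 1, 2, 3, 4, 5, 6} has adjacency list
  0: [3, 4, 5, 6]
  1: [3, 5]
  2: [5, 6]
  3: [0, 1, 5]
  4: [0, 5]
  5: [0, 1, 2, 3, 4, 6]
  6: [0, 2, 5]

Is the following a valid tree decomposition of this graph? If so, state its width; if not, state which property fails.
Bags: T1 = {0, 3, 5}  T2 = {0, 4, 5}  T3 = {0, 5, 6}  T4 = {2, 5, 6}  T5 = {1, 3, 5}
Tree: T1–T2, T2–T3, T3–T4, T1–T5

Yes; width 2.

Vertex coverage: the bags together contain {0, 1, 2, 3, 4, 5, 6}, the full vertex set. Edge coverage: each edge of G has both endpoints in at least one bag. Running intersection: for every vertex, the bags containing it form a connected subtree. All three properties hold, so this is a valid tree decomposition of width max|bag| − 1 = 2, and hence tw(G) ≤ 2.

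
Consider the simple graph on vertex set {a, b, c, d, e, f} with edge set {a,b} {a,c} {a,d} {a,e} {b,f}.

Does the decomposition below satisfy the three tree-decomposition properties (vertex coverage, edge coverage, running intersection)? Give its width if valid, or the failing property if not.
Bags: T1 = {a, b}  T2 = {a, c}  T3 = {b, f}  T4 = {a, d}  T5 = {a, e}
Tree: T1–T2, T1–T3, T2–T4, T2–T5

Yes; width 1.

Checking the three conditions: (i) the bags cover all of {a, b, c, d, e, f}; (ii) for each edge, some bag contains both endpoints; (iii) the bags containing any fixed vertex form a subtree. All hold, so the decomposition is valid with width 2 − 1 = 1.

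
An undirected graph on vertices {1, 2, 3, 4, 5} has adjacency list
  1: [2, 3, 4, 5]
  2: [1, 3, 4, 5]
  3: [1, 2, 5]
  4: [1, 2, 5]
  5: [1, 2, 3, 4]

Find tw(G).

A width-3 tree decomposition is:
Bags: B1 = {1, 2, 4, 5}  B2 = {1, 2, 3, 5}
Tree: B1–B2
Every bag has size at most 4, so the width is 4 − 1 = 3 and tw(G) ≤ 3. Conversely, {1, 2, 3, 5} is a clique of size 4, and the vertices of any clique must share a bag in every tree decomposition; so some bag has ≥ 4 vertices and tw(G) ≥ 3. Hence tw(G) = 3 exactly.

3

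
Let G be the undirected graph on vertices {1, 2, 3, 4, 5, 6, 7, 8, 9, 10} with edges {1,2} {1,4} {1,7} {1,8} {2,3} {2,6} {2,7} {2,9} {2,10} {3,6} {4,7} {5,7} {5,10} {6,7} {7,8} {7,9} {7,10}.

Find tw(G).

2

A width-2 tree decomposition is:
Bags: B1 = {1, 2, 7}  B2 = {2, 7, 10}  B3 = {1, 7, 8}  B4 = {2, 6, 7}  B5 = {2, 3, 6}  B6 = {2, 7, 9}  B7 = {1, 4, 7}  B8 = {5, 7, 10}
Tree: B1–B2, B1–B3, B1–B4, B4–B5, B2–B6, B1–B7, B2–B8
Every bag has size at most 3, so the width is 3 − 1 = 2 and tw(G) ≤ 2. Conversely, {2, 3, 6} is a clique of size 3, and the vertices of any clique must share a bag in every tree decomposition; so some bag has ≥ 3 vertices and tw(G) ≥ 2. Hence tw(G) = 2 exactly.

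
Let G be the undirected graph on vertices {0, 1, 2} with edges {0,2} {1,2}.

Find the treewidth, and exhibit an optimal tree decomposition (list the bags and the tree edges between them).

Treewidth 1.
One optimal decomposition is:
Bags: B1 = {0, 2}  B2 = {1, 2}
Tree: B1–B2

Each bag holds 2 vertices, so the decomposition has width 1, which upper-bounds the treewidth. Any graph with an edge has treewidth ≥ 1, and G has the edge 2–0. The upper and lower bounds meet at 1, so that is the treewidth.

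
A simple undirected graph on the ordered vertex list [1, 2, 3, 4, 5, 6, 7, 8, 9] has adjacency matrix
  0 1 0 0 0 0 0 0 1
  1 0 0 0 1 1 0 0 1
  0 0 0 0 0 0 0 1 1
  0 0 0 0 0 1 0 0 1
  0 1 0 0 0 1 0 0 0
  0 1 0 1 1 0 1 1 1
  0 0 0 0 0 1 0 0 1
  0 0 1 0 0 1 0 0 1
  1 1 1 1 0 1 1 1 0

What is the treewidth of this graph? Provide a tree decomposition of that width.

Treewidth 2.
One such decomposition:
Bags: B1 = {2, 6, 9}  B2 = {2, 5, 6}  B3 = {6, 8, 9}  B4 = {3, 8, 9}  B5 = {4, 6, 9}  B6 = {6, 7, 9}  B7 = {1, 2, 9}
Tree: B1–B2, B1–B3, B3–B4, B3–B5, B3–B6, B1–B7

The largest bag has 3 vertices, giving width 2; this decomposition certifies tw(G) ≤ 2. Conversely, {1, 2, 9} is a clique of size 3, and the vertices of any clique must share a bag in every tree decomposition; so some bag has ≥ 3 vertices and tw(G) ≥ 2. The upper and lower bounds meet at 2, so that is the treewidth.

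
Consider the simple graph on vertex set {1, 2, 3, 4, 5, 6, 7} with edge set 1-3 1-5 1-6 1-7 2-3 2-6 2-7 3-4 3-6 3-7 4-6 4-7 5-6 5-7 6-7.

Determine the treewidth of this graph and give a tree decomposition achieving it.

Each bag holds 4 vertices, so the decomposition has width 3, which upper-bounds the treewidth. For the lower bound, the 4 vertices {1, 3, 6, 7} are pairwise adjacent, and any tree decomposition puts a clique entirely inside one bag — forcing width ≥ 3. Combining the bounds, tw(G) = 3.

Treewidth 3.
One optimal decomposition is:
Bags: B1 = {3, 4, 6, 7}  B2 = {2, 3, 6, 7}  B3 = {1, 3, 6, 7}  B4 = {1, 5, 6, 7}
Tree: B1–B2, B2–B3, B3–B4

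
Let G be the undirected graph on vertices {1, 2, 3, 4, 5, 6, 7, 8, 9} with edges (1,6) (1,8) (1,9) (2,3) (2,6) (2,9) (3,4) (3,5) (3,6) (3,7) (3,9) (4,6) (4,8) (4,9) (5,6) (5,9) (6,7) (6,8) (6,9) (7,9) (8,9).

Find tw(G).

3

A width-3 tree decomposition is:
Bags: B1 = {3, 5, 6, 9}  B2 = {3, 4, 6, 9}  B3 = {4, 6, 8, 9}  B4 = {2, 3, 6, 9}  B5 = {3, 6, 7, 9}  B6 = {1, 6, 8, 9}
Tree: B1–B2, B2–B3, B2–B4, B4–B5, B3–B6
The largest bag has 4 vertices, giving width 3; this decomposition certifies tw(G) ≤ 3. Conversely, {1, 6, 8, 9} is a clique of size 4, and the vertices of any clique must share a bag in every tree decomposition; so some bag has ≥ 4 vertices and tw(G) ≥ 3. Therefore the treewidth is 3.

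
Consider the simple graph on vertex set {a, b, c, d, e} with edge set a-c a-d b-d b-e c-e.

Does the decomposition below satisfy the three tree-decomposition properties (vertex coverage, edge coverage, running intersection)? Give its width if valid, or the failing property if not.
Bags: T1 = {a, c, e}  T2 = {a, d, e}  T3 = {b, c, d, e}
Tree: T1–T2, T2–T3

No — bags containing vertex c are not connected in the tree.

A tree decomposition must satisfy three properties: every vertex lies in some bag; for every edge, both endpoints lie together in some bag; and for every vertex, the bags containing it form a connected subtree. Here bags containing vertex c are not connected in the tree, so the decomposition is invalid.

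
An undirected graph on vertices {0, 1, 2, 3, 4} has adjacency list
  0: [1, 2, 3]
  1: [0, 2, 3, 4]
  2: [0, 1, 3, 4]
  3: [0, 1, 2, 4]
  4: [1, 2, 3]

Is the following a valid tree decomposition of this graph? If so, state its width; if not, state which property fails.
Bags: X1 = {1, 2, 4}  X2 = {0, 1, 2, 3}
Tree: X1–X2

A tree decomposition must satisfy three properties: every vertex lies in some bag; for every edge, both endpoints lie together in some bag; and for every vertex, the bags containing it form a connected subtree. Here edge (3,4) lies in no bag, so the decomposition is invalid.

No — edge (3,4) lies in no bag.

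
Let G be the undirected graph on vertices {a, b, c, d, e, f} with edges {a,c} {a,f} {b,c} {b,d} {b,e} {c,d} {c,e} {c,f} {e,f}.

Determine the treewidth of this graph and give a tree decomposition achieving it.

Each bag holds 3 vertices, so the decomposition has width 2, which upper-bounds the treewidth. For the lower bound, the 3 vertices {b, c, d} are pairwise adjacent, and any tree decomposition puts a clique entirely inside one bag — forcing width ≥ 2. The upper and lower bounds meet at 2, so that is the treewidth.

Treewidth 2.
One such decomposition:
Bags: B1 = {b, c, e}  B2 = {b, c, d}  B3 = {c, e, f}  B4 = {a, c, f}
Tree: B1–B2, B1–B3, B3–B4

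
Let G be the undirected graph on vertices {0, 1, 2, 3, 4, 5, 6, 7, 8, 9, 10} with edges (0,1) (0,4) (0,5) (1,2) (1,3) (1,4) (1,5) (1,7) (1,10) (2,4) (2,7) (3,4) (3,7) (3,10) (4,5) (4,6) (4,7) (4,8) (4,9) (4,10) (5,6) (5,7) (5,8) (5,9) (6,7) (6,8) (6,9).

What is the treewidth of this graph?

3

A width-3 tree decomposition is:
Bags: B1 = {1, 4, 5, 7}  B2 = {4, 5, 6, 7}  B3 = {0, 1, 4, 5}  B4 = {1, 3, 4, 7}  B5 = {1, 3, 4, 10}  B6 = {4, 5, 6, 8}  B7 = {4, 5, 6, 9}  B8 = {1, 2, 4, 7}
Tree: B1–B2, B1–B3, B1–B4, B4–B5, B2–B6, B2–B7, B4–B8
Every bag has size at most 4, so the width is 4 − 1 = 3 and tw(G) ≤ 3. For the lower bound, the 4 vertices {4, 5, 6, 8} are pairwise adjacent, and any tree decomposition puts a clique entirely inside one bag — forcing width ≥ 3. The upper and lower bounds meet at 3, so that is the treewidth.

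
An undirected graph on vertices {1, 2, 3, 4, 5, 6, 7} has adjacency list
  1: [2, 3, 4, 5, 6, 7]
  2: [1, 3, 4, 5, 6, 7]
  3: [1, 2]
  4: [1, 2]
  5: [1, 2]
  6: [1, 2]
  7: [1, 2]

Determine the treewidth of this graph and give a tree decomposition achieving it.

Treewidth 2.
One optimal decomposition is:
Bags: B1 = {1, 2, 7}  B2 = {1, 2, 3}  B3 = {1, 2, 5}  B4 = {1, 2, 4}  B5 = {1, 2, 6}
Tree: B1–B2, B1–B3, B2–B4, B3–B5

Every bag has size at most 3, so the width is 3 − 1 = 2 and tw(G) ≤ 2. On the other hand G contains the 3-clique {1, 2, 3}. A clique must lie in a single bag of any decomposition, so no decomposition can have width below 2. Hence tw(G) = 2 exactly.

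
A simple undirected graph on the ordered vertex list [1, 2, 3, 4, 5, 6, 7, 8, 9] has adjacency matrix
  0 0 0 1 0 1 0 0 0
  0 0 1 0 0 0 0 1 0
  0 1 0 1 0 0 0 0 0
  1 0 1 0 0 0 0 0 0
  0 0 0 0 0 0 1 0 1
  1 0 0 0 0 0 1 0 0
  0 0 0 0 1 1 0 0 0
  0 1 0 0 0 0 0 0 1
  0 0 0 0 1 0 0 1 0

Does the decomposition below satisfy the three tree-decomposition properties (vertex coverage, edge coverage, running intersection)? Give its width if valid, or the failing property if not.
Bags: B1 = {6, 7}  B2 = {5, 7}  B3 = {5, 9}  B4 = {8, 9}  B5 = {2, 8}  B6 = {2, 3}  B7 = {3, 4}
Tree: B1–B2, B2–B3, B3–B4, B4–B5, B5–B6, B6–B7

A tree decomposition must satisfy three properties: every vertex lies in some bag; for every edge, both endpoints lie together in some bag; and for every vertex, the bags containing it form a connected subtree. Here vertex 1 appears in no bag, so the decomposition is invalid.

No — vertex 1 appears in no bag.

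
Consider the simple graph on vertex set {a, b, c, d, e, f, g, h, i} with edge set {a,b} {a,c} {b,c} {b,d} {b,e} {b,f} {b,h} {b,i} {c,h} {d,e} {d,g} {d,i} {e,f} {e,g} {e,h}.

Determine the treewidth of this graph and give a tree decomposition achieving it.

Treewidth 2.
One optimal decomposition is:
Bags: B1 = {b, e, f}  B2 = {b, e, h}  B3 = {b, c, h}  B4 = {a, b, c}  B5 = {b, d, e}  B6 = {b, d, i}  B7 = {d, e, g}
Tree: B1–B2, B2–B3, B3–B4, B1–B5, B5–B6, B5–B7

Each bag holds 3 vertices, so the decomposition has width 2, which upper-bounds the treewidth. For the lower bound, the 3 vertices {d, e, g} are pairwise adjacent, and any tree decomposition puts a clique entirely inside one bag — forcing width ≥ 2. Therefore the treewidth is 2.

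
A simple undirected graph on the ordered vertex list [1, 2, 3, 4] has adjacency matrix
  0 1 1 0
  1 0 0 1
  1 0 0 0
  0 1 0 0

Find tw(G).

A width-1 tree decomposition is:
Bags: B1 = {1, 3}  B2 = {1, 2}  B3 = {2, 4}
Tree: B1–B2, B2–B3
Every bag has size at most 2, so the width is 2 − 1 = 1 and tw(G) ≤ 1. Since G has at least one edge (e.g. 1–3), it is not an edgeless graph, so tw(G) ≥ 1. Hence tw(G) = 1 exactly.

1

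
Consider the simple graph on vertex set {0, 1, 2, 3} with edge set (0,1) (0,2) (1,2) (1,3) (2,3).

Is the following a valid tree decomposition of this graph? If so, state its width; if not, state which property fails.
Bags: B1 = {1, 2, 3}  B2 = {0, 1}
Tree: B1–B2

A tree decomposition must satisfy three properties: every vertex lies in some bag; for every edge, both endpoints lie together in some bag; and for every vertex, the bags containing it form a connected subtree. Here edge (2,0) lies in no bag, so the decomposition is invalid.

No — edge (2,0) lies in no bag.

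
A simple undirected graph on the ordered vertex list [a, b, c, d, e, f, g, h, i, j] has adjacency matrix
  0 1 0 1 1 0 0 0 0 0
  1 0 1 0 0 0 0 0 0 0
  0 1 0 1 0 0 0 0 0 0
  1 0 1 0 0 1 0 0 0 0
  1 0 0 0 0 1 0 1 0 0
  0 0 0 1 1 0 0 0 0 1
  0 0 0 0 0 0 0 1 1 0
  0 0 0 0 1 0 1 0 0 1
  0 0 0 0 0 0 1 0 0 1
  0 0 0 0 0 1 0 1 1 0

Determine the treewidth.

A width-2 tree decomposition is:
Bags: B1 = {g, h, i}  B2 = {h, i, j}  B3 = {e, h, j}  B4 = {e, f, j}  B5 = {a, e, f}  B6 = {a, d, f}  B7 = {a, b, d}  B8 = {b, c, d}
Tree: B1–B2, B2–B3, B3–B4, B4–B5, B5–B6, B6–B7, B7–B8
Every bag has size at most 3, so the width is 3 − 1 = 2 and tw(G) ≤ 2. For the lower bound, G contains the cycle g–i–j–h–g, so G is not a forest; only forests have treewidth ≤ 1, hence tw(G) ≥ 2. Hence tw(G) = 2 exactly.

2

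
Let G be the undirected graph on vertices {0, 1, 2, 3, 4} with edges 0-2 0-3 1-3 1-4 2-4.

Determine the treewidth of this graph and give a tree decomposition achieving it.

Treewidth 2.
One optimal decomposition is:
Bags: B1 = {1, 2, 4}  B2 = {1, 2, 3}  B3 = {0, 2, 3}
Tree: B1–B2, B2–B3

Each bag holds 3 vertices, so the decomposition has width 2, which upper-bounds the treewidth. For the lower bound, G contains the cycle 2–4–1–3–0–2, so G is not a forest; only forests have treewidth ≤ 1, hence tw(G) ≥ 2. The upper and lower bounds meet at 2, so that is the treewidth.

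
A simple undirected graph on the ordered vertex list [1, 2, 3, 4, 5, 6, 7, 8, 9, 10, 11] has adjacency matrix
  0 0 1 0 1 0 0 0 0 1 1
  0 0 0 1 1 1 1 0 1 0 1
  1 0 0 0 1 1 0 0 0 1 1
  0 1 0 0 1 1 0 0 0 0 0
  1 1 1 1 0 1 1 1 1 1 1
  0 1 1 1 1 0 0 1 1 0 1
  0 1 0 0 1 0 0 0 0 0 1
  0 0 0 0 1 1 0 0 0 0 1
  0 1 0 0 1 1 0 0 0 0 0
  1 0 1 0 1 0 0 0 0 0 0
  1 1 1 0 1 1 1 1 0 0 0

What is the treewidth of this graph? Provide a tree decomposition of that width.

Each bag holds 4 vertices, so the decomposition has width 3, which upper-bounds the treewidth. Conversely, {1, 3, 5, 10} is a clique of size 4, and the vertices of any clique must share a bag in every tree decomposition; so some bag has ≥ 4 vertices and tw(G) ≥ 3. Combining the bounds, tw(G) = 3.

Treewidth 3.
One optimal decomposition is:
Bags: B1 = {2, 5, 6, 11}  B2 = {2, 4, 5, 6}  B3 = {3, 5, 6, 11}  B4 = {5, 6, 8, 11}  B5 = {2, 5, 6, 9}  B6 = {1, 3, 5, 11}  B7 = {2, 5, 7, 11}  B8 = {1, 3, 5, 10}
Tree: B1–B2, B1–B3, B3–B4, B2–B5, B3–B6, B1–B7, B6–B8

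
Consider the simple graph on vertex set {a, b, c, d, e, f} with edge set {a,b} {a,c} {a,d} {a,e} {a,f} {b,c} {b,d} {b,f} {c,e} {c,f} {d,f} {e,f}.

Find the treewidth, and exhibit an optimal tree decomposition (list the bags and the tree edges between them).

Treewidth 3.
Bags: B1 = {a, b, c, f}  B2 = {a, b, d, f}  B3 = {a, c, e, f}
Tree: B1–B2, B1–B3

The largest bag has 4 vertices, giving width 3; this decomposition certifies tw(G) ≤ 3. Conversely, {a, b, d, f} is a clique of size 4, and the vertices of any clique must share a bag in every tree decomposition; so some bag has ≥ 4 vertices and tw(G) ≥ 3. Hence tw(G) = 3 exactly.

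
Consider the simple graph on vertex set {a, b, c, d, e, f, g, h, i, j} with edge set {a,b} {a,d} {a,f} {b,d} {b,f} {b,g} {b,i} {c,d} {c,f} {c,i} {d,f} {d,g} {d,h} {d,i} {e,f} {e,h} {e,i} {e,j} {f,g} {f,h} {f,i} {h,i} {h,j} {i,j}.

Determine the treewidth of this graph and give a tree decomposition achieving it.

Treewidth 3.
One such decomposition:
Bags: B1 = {b, d, f, i}  B2 = {b, d, f, g}  B3 = {a, b, d, f}  B4 = {d, f, h, i}  B5 = {e, f, h, i}  B6 = {e, h, i, j}  B7 = {c, d, f, i}
Tree: B1–B2, B1–B3, B1–B4, B4–B5, B5–B6, B4–B7

Each bag holds 4 vertices, so the decomposition has width 3, which upper-bounds the treewidth. On the other hand G contains the 4-clique {e, h, i, j}. A clique must lie in a single bag of any decomposition, so no decomposition can have width below 3. The upper and lower bounds meet at 3, so that is the treewidth.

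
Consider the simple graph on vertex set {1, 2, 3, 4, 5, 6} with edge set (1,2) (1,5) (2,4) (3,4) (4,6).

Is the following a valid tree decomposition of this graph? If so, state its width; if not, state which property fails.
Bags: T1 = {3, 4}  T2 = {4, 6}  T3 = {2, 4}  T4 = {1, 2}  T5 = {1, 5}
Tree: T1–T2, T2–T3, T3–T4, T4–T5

Yes; width 1.

Every vertex of G appears in some bag (union = {1, 2, 3, 4, 5, 6}); every edge is covered by a bag; and for each vertex v the set of bags containing v is connected in the bag tree. The decomposition is therefore valid. The largest bag has 2 vertices, so the width is 1.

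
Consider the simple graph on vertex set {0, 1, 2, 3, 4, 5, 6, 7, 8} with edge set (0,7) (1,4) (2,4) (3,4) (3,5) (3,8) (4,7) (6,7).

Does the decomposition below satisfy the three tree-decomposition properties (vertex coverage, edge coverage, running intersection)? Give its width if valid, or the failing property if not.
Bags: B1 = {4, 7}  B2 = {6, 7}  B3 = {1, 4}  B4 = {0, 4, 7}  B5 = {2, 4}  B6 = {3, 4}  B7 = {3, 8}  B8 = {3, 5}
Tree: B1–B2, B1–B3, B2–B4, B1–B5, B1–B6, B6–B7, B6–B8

No — bags containing vertex 4 are not connected in the tree.

A tree decomposition must satisfy three properties: every vertex lies in some bag; for every edge, both endpoints lie together in some bag; and for every vertex, the bags containing it form a connected subtree. Here bags containing vertex 4 are not connected in the tree, so the decomposition is invalid.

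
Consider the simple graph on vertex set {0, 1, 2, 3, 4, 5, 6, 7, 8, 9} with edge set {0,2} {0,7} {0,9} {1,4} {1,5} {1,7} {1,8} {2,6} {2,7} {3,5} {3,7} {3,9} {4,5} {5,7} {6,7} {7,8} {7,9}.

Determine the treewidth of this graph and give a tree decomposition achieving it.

Treewidth 2.
Bags: B1 = {3, 5, 7}  B2 = {1, 5, 7}  B3 = {1, 4, 5}  B4 = {3, 7, 9}  B5 = {0, 7, 9}  B6 = {0, 2, 7}  B7 = {2, 6, 7}  B8 = {1, 7, 8}
Tree: B1–B2, B2–B3, B1–B4, B4–B5, B5–B6, B6–B7, B2–B8

Each bag holds 3 vertices, so the decomposition has width 2, which upper-bounds the treewidth. On the other hand G contains the 3-clique {1, 4, 5}. A clique must lie in a single bag of any decomposition, so no decomposition can have width below 2. Hence tw(G) = 2 exactly.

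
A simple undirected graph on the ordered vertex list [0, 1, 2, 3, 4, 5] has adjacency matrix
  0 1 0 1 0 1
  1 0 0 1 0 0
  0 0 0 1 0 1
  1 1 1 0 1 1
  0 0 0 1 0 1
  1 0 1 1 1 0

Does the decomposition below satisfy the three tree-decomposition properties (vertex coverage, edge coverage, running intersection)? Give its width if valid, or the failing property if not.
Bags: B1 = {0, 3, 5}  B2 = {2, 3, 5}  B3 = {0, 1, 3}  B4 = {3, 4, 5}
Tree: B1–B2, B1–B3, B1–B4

Yes; width 2.

Checking the three conditions: (i) the bags cover all of {0, 1, 2, 3, 4, 5}; (ii) for each edge, some bag contains both endpoints; (iii) the bags containing any fixed vertex form a subtree. All hold, so the decomposition is valid with width 3 − 1 = 2.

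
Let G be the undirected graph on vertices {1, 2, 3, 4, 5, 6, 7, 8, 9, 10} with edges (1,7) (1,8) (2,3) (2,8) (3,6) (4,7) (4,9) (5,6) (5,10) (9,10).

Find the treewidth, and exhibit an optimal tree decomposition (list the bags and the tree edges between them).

Treewidth 2.
One optimal decomposition is:
Bags: B1 = {2, 3, 8}  B2 = {1, 3, 8}  B3 = {1, 3, 7}  B4 = {3, 4, 7}  B5 = {3, 4, 9}  B6 = {3, 9, 10}  B7 = {3, 5, 10}  B8 = {3, 5, 6}
Tree: B1–B2, B2–B3, B3–B4, B4–B5, B5–B6, B6–B7, B7–B8

Each bag holds 3 vertices, so the decomposition has width 2, which upper-bounds the treewidth. For the lower bound, G contains the cycle 3–2–8–1–7–4–9–10–5–6–3, so G is not a forest; only forests have treewidth ≤ 1, hence tw(G) ≥ 2. Hence tw(G) = 2 exactly.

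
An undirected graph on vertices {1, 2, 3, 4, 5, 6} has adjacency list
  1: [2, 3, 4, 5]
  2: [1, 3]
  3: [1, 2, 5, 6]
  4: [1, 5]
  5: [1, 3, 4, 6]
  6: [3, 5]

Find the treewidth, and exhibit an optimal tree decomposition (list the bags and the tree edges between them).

Every bag has size at most 3, so the width is 3 − 1 = 2 and tw(G) ≤ 2. For the lower bound, the 3 vertices {1, 2, 3} are pairwise adjacent, and any tree decomposition puts a clique entirely inside one bag — forcing width ≥ 2. The upper and lower bounds meet at 2, so that is the treewidth.

Treewidth 2.
Bags: B1 = {1, 2, 3}  B2 = {1, 3, 5}  B3 = {1, 4, 5}  B4 = {3, 5, 6}
Tree: B1–B2, B2–B3, B2–B4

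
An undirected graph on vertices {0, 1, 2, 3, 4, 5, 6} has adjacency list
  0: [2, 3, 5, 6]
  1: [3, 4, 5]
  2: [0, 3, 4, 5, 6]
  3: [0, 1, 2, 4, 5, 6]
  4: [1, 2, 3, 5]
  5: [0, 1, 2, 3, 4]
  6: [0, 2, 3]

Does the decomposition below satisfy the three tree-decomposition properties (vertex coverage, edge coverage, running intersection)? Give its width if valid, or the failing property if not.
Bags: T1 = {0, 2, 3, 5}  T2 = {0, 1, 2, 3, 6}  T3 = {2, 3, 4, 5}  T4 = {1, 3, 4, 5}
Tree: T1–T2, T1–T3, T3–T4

A tree decomposition must satisfy three properties: every vertex lies in some bag; for every edge, both endpoints lie together in some bag; and for every vertex, the bags containing it form a connected subtree. Here bags containing vertex 1 are not connected in the tree, so the decomposition is invalid.

No — bags containing vertex 1 are not connected in the tree.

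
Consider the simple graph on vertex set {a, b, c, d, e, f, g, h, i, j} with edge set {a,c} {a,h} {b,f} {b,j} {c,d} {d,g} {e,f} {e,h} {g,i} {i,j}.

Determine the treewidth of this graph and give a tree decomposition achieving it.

Every bag has size at most 3, so the width is 3 − 1 = 2 and tw(G) ≤ 2. Since j–b–f–e–h–a–c–d–g–i–j is a cycle in G, G is not acyclic. Forests are exactly the graphs of treewidth ≤ 1, so tw(G) ≥ 2. Therefore the treewidth is 2.

Treewidth 2.
Bags: B1 = {b, f, j}  B2 = {e, f, j}  B3 = {e, h, j}  B4 = {a, h, j}  B5 = {a, c, j}  B6 = {c, d, j}  B7 = {d, g, j}  B8 = {g, i, j}
Tree: B1–B2, B2–B3, B3–B4, B4–B5, B5–B6, B6–B7, B7–B8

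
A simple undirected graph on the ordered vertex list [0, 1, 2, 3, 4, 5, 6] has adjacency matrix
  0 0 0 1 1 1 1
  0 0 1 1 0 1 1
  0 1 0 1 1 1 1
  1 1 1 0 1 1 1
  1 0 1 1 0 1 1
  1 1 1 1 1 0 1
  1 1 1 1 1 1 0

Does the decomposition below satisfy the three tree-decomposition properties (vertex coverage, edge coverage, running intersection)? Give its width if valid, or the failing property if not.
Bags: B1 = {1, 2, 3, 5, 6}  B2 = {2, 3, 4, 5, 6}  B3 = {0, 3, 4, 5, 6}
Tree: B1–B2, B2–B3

Vertex coverage: the bags together contain {0, 1, 2, 3, 4, 5, 6}, the full vertex set. Edge coverage: each edge of G has both endpoints in at least one bag. Running intersection: for every vertex, the bags containing it form a connected subtree. All three properties hold, so this is a valid tree decomposition of width max|bag| − 1 = 4, and hence tw(G) ≤ 4.

Yes; width 4.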